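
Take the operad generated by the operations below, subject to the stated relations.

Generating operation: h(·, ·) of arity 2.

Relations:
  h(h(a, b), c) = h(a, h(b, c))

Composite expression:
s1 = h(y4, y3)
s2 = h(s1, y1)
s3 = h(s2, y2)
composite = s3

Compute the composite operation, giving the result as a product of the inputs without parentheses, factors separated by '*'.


The h-tree's shape is irrelevant; the y-reading-order decides.
h(y4, y3) spells out as y4 * y3
h(h(y4, y3), y1) spells out as y4 * y3 * y1
h(h(h(y4, y3), y1), y2) spells out as y4 * y3 * y1 * y2

y4 * y3 * y1 * y2


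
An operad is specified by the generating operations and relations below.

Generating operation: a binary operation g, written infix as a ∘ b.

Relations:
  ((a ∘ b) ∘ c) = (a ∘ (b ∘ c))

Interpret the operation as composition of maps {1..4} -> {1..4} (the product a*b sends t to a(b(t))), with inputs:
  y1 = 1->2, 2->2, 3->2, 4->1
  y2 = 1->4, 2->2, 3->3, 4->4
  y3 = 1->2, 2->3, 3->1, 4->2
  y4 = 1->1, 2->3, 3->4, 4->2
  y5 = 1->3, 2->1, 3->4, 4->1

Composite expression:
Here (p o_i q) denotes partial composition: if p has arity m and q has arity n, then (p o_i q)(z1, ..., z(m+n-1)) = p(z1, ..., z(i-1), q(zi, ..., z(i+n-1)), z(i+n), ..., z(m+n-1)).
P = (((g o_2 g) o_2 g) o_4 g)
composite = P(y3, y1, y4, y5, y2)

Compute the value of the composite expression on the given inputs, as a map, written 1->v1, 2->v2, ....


1->3, 2->3, 3->3, 4->3

(y1 ∘ y4) = 1->2, 2->2, 3->1, 4->2
(y5 ∘ y2) = 1->1, 2->1, 3->4, 4->1
((y1 ∘ y4) ∘ (y5 ∘ y2)) = 1->2, 2->2, 3->2, 4->2
(y3 ∘ ((y1 ∘ y4) ∘ (y5 ∘ y2))) = 1->3, 2->3, 3->3, 4->3


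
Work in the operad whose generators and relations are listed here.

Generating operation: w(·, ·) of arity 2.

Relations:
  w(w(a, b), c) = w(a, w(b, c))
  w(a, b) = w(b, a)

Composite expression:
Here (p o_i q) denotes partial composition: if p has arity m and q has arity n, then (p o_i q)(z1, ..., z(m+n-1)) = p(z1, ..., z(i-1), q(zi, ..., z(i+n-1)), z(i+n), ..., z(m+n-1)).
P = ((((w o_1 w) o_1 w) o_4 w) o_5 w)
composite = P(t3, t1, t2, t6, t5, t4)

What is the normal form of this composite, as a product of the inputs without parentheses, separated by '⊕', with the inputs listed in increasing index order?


Reordering under w is free, so list the t-inputs canonically.
w(t3, t1) reduces to t3 ⊕ t1
w(w(t3, t1), t2) reduces to t3 ⊕ t1 ⊕ t2
w(t5, t4) reduces to t5 ⊕ t4
w(t6, w(t5, t4)) reduces to t6 ⊕ t5 ⊕ t4
w(w(w(t3, t1), t2), w(t6, w(t5, t4))) reduces to t3 ⊕ t1 ⊕ t2 ⊕ t6 ⊕ t5 ⊕ t4
the factors in increasing index order: t1 ⊕ t2 ⊕ t3 ⊕ t4 ⊕ t5 ⊕ t6

t1 ⊕ t2 ⊕ t3 ⊕ t4 ⊕ t5 ⊕ t6


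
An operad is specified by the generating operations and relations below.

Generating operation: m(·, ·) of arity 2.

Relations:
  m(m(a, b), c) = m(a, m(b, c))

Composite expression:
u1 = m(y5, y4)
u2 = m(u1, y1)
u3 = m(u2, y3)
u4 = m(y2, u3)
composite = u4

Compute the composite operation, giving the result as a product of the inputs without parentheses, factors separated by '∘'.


y2 ∘ y5 ∘ y4 ∘ y1 ∘ y3

Associativity of m dissolves the nesting; only the y-input order survives.
m(y5, y4) flattens to y5 ∘ y4
m(m(y5, y4), y1) flattens to y5 ∘ y4 ∘ y1
m(m(m(y5, y4), y1), y3) flattens to y5 ∘ y4 ∘ y1 ∘ y3
m(y2, m(m(m(y5, y4), y1), y3)) flattens to y2 ∘ y5 ∘ y4 ∘ y1 ∘ y3


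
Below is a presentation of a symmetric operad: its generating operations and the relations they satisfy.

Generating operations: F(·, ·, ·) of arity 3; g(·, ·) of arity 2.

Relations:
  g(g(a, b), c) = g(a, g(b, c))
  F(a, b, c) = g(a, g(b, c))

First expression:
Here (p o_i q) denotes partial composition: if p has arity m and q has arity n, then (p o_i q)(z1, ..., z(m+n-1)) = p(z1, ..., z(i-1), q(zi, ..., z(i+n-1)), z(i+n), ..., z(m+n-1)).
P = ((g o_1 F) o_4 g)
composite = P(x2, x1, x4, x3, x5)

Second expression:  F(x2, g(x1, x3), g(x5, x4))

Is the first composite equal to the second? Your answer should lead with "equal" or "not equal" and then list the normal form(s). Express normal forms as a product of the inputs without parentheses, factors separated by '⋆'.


The first expression, normalized: x2 ⋆ x1 ⋆ x4 ⋆ x3 ⋆ x5
The second expression, normalized: x2 ⋆ x1 ⋆ x3 ⋆ x5 ⋆ x4
They disagree, so not equal.

not equal; first: x2 ⋆ x1 ⋆ x4 ⋆ x3 ⋆ x5; second: x2 ⋆ x1 ⋆ x3 ⋆ x5 ⋆ x4


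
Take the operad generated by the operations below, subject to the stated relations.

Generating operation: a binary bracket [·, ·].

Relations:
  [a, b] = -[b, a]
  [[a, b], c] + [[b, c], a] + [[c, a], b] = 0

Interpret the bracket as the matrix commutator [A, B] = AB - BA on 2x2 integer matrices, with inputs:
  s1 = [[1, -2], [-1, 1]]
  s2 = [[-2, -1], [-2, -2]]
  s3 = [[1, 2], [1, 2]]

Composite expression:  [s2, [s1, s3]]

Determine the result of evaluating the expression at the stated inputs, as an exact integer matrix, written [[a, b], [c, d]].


[[-5, 0], [0, 5]]

[s1, s3] = [[0, -2], [1, 0]]
[s2, [s1, s3]] = [[-5, 0], [0, 5]]


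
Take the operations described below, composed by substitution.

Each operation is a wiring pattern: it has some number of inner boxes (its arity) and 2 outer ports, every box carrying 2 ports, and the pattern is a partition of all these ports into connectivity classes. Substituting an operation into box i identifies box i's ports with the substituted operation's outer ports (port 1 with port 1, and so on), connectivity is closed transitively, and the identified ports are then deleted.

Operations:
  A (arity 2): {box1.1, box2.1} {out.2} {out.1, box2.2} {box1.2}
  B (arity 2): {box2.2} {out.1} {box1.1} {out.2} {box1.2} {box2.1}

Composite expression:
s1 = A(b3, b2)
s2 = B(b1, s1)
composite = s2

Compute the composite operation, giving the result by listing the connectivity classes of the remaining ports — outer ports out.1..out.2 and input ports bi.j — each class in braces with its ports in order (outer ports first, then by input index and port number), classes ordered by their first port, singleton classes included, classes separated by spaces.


After gluing at B, chains via deleted ports link the b-ports.
A over (b3, b2) gives {out.1, b2.2} {out.2} {b2.1, b3.1} {b3.2}, out.j being that stage's outer ports
B over (b1, b3, b2) gives {out.1} {out.2} {b1.1} {b1.2} {b2.1, b3.1} {b2.2} {b3.2}, out.j being that stage's outer ports

{out.1} {out.2} {b1.1} {b1.2} {b2.1, b3.1} {b2.2} {b3.2}


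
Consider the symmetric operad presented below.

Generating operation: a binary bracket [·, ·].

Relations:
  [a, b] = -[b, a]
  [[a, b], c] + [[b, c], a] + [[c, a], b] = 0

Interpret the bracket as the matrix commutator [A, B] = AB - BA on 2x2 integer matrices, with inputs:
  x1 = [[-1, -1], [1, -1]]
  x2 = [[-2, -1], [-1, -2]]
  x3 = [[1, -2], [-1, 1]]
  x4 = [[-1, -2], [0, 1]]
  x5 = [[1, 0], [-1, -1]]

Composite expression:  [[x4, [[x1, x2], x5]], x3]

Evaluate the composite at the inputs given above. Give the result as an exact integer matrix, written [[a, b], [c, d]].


[[16, 32], [-16, -16]]

[x1, x2] = [[2, 0], [0, -2]]
[[x1, x2], x5] = [[0, 0], [4, 0]]
[x4, [[x1, x2], x5]] = [[-8, 0], [8, 8]]
[[x4, [[x1, x2], x5]], x3] = [[16, 32], [-16, -16]]


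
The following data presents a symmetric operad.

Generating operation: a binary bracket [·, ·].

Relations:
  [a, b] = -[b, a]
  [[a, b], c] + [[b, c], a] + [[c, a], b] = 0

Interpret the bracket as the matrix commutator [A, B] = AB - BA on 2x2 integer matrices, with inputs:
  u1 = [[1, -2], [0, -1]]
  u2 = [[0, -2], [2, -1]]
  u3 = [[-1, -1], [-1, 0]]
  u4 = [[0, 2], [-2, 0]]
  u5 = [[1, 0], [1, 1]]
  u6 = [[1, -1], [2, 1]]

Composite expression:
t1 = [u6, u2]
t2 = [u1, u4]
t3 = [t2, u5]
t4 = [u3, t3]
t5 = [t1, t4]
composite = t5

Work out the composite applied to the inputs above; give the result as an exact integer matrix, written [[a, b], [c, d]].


[[-32, 16], [96, 32]]

[u6, u2] = [[2, 1], [2, -2]]
[u1, u4] = [[4, 4], [4, -4]]
[[u1, u4], u5] = [[4, 0], [-8, -4]]
[u3, [[u1, u4], u5]] = [[8, 8], [-16, -8]]
[[u6, u2], [u3, [[u1, u4], u5]]] = [[-32, 16], [96, 32]]


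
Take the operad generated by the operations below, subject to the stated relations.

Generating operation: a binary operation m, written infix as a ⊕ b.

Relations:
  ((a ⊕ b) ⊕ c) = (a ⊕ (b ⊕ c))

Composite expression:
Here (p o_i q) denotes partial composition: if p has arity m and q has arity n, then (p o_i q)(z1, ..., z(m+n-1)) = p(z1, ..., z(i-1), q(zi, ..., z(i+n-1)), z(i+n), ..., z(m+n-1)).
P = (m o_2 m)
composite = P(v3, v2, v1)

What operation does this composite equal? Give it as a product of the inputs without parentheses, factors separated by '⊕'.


v3 ⊕ v2 ⊕ v1

Associativity of m dissolves the nesting; only the v-input order survives.
(v2 ⊕ v1) collapses to v2 ⊕ v1
(v3 ⊕ (v2 ⊕ v1)) collapses to v3 ⊕ v2 ⊕ v1


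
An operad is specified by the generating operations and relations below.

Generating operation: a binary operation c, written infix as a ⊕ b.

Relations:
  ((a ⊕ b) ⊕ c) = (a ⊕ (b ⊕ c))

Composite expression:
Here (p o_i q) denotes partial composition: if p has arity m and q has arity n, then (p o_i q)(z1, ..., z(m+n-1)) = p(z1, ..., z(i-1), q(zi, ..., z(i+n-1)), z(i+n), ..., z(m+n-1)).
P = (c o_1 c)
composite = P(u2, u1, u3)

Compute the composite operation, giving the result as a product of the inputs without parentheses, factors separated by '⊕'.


u2 ⊕ u1 ⊕ u3

Every regrouping of c is equal, so read the u-inputs in written order.
(u2 ⊕ u1) flattens to u2 ⊕ u1
((u2 ⊕ u1) ⊕ u3) flattens to u2 ⊕ u1 ⊕ u3


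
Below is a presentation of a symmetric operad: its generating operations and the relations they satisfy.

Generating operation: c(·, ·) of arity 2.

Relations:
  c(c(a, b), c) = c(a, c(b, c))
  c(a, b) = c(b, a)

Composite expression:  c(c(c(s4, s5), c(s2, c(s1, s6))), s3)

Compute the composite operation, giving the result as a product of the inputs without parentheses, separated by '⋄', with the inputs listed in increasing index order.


s1 ⋄ s2 ⋄ s3 ⋄ s4 ⋄ s5 ⋄ s6

Key point: c commutes, so take the s-inputs in any fixed order.
c(s4, s5) reduces to s4 ⋄ s5
c(s1, s6) reduces to s1 ⋄ s6
c(s2, c(s1, s6)) reduces to s2 ⋄ s1 ⋄ s6
c(c(s4, s5), c(s2, c(s1, s6))) reduces to s4 ⋄ s5 ⋄ s2 ⋄ s1 ⋄ s6
c(c(c(s4, s5), c(s2, c(s1, s6))), s3) reduces to s4 ⋄ s5 ⋄ s2 ⋄ s1 ⋄ s6 ⋄ s3
sorting the factors by input index: s1 ⋄ s2 ⋄ s3 ⋄ s4 ⋄ s5 ⋄ s6


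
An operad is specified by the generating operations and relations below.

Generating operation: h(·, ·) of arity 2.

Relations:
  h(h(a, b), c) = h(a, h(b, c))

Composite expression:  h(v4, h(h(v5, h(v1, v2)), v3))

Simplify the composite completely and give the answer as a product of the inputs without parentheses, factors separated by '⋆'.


v4 ⋆ v5 ⋆ v1 ⋆ v2 ⋆ v3

The h-tree's shape is irrelevant; the v-reading-order decides.
h(v1, v2) reduces to v1 ⋆ v2
h(v5, h(v1, v2)) reduces to v5 ⋆ v1 ⋆ v2
h(h(v5, h(v1, v2)), v3) reduces to v5 ⋆ v1 ⋆ v2 ⋆ v3
h(v4, h(h(v5, h(v1, v2)), v3)) reduces to v4 ⋆ v5 ⋆ v1 ⋆ v2 ⋆ v3


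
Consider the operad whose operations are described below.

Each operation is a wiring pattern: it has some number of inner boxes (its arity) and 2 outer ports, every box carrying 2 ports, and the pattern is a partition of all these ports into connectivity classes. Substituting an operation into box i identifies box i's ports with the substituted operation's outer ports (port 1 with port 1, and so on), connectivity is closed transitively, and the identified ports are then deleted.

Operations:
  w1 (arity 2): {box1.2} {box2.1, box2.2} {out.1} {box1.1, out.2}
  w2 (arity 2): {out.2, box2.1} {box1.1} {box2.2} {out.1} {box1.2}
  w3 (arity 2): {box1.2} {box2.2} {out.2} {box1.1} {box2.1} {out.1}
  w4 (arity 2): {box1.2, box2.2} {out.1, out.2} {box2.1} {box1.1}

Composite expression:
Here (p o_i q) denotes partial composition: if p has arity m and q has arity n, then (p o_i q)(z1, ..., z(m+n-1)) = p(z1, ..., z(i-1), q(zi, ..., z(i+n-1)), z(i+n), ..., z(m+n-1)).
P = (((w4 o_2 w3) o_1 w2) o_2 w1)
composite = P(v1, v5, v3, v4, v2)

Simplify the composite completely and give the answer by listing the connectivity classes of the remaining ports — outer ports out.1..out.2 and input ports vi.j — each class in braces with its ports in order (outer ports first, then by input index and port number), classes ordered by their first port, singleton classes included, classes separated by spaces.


{out.1, out.2} {v1.1} {v1.2} {v2.1} {v2.2} {v3.1, v3.2} {v4.1} {v4.2} {v5.1} {v5.2}

Two ports join when wires chain via w4-identified ports.
w1 over (v5, v3) gives {out.1} {out.2, v5.1} {v3.1, v3.2} {v5.2}, out.j being that stage's outer ports
w2 over (v1, v5, v3) gives {out.1} {out.2} {v1.1} {v1.2} {v3.1, v3.2} {v5.1} {v5.2}, out.j being that stage's outer ports
w3 over (v4, v2) gives {out.1} {out.2} {v2.1} {v2.2} {v4.1} {v4.2}, out.j being that stage's outer ports
w4 over (v1, v5, v3, v4, v2) gives {out.1, out.2} {v1.1} {v1.2} {v2.1} {v2.2} {v3.1, v3.2} {v4.1} {v4.2} {v5.1} {v5.2}, out.j being that stage's outer ports


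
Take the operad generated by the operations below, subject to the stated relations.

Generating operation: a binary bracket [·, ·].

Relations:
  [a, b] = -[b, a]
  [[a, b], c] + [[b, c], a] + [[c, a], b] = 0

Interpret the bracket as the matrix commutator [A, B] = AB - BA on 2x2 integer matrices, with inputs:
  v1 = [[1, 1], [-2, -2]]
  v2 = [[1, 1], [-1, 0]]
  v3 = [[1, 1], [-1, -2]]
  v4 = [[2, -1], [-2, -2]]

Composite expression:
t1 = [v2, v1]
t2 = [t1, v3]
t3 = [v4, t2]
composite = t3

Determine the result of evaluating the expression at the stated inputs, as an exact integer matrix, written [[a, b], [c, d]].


[[13, 22], [8, -13]]

[v2, v1] = [[-1, -2], [-1, 1]]
[[v2, v1], v3] = [[3, 4], [-5, -3]]
[v4, [[v2, v1], v3]] = [[13, 22], [8, -13]]


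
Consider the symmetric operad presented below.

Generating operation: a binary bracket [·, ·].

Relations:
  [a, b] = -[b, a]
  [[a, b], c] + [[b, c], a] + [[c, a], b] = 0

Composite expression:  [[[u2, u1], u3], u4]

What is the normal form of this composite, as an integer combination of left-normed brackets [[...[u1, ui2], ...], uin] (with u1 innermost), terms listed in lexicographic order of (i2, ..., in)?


Left-normed coefficients sit on the u1-initial expansion words.
Composite bracket: [[[u2, u1], u3], u4]
The bracket unfolds into 8 signed words via [a, b] = ab - ba (2^3 = 8).
Collect the words opening with u1:
  u1u2u3u4 (sign -1) contributes -[[[u1, u2], u3], u4]

-[[[u1, u2], u3], u4]


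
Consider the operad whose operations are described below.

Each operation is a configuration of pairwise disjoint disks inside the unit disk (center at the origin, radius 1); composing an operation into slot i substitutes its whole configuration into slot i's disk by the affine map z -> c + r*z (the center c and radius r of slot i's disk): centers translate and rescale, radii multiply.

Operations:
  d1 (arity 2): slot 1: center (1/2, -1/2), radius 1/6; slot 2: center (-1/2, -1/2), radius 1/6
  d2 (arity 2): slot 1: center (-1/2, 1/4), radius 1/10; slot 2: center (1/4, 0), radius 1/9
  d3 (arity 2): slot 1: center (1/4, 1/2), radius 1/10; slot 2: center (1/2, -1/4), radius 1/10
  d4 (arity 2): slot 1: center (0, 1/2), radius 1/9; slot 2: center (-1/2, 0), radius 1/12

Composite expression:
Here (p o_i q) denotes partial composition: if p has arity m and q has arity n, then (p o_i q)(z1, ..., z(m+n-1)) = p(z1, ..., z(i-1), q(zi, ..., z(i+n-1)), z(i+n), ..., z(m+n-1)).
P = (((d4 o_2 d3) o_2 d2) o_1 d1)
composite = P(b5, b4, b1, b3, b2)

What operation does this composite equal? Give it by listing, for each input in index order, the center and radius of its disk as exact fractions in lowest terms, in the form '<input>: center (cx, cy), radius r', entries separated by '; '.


b1: center (-29/60, 7/160), radius 1/1200; b2: center (-11/24, -1/48), radius 1/120; b3: center (-229/480, 1/24), radius 1/1080; b4: center (-1/18, 4/9), radius 1/54; b5: center (1/18, 4/9), radius 1/54


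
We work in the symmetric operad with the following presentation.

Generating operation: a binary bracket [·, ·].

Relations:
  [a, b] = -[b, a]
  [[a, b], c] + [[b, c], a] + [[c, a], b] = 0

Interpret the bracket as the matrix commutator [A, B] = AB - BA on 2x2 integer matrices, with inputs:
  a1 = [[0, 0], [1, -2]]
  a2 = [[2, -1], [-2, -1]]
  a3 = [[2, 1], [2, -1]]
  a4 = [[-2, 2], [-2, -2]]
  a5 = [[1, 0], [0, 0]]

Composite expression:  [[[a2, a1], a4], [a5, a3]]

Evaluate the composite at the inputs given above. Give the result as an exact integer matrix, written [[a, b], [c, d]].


[[12, 20], [40, -12]]

[a2, a1] = [[-1, 2], [-7, 1]]
[[a2, a1], a4] = [[10, -4], [-4, -10]]
[a5, a3] = [[0, 1], [-2, 0]]
[[[a2, a1], a4], [a5, a3]] = [[12, 20], [40, -12]]


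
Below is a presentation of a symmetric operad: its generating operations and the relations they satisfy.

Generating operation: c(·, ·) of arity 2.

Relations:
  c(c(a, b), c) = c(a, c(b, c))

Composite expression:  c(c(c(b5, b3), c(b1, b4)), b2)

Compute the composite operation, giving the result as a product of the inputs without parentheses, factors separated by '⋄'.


b5 ⋄ b3 ⋄ b1 ⋄ b4 ⋄ b2

Key point: c is associative — brackets drop, the b-order remains.
c(b5, b3) unparenthesizes to b5 ⋄ b3
c(b1, b4) unparenthesizes to b1 ⋄ b4
c(c(b5, b3), c(b1, b4)) unparenthesizes to b5 ⋄ b3 ⋄ b1 ⋄ b4
c(c(c(b5, b3), c(b1, b4)), b2) unparenthesizes to b5 ⋄ b3 ⋄ b1 ⋄ b4 ⋄ b2


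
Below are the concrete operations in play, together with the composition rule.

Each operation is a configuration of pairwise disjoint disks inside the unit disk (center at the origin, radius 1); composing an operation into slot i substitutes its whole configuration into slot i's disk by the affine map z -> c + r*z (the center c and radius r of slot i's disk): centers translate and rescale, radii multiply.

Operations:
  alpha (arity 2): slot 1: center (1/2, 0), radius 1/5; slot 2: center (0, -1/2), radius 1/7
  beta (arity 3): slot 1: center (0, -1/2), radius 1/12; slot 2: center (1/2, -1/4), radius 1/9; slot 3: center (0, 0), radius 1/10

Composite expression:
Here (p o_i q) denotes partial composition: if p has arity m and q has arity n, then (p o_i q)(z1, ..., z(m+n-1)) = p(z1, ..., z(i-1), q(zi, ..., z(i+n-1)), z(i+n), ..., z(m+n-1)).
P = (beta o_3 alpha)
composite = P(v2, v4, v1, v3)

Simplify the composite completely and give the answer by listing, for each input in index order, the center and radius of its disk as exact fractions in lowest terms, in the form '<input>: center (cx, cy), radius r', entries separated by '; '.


Each v-disk chains the slot maps above it in beta; radii multiply.
for v2, the 1-step affine chain lands on center (0, -1/2), radius 1/12
for v4, the 1-step affine chain lands on center (1/2, -1/4), radius 1/9
for v1, the 2-step affine chain lands on center (1/20, 0), radius 1/50
for v3, the 2-step affine chain lands on center (0, -1/20), radius 1/70

v1: center (1/20, 0), radius 1/50; v2: center (0, -1/2), radius 1/12; v3: center (0, -1/20), radius 1/70; v4: center (1/2, -1/4), radius 1/9


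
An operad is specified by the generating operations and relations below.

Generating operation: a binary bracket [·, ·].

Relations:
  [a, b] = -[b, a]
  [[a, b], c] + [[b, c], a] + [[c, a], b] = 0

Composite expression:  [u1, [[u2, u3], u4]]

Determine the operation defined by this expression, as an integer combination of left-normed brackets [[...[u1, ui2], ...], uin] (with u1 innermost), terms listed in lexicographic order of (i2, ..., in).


[[[u1, u2], u3], u4] - [[[u1, u3], u2], u4] - [[[u1, u4], u2], u3] + [[[u1, u4], u3], u2]


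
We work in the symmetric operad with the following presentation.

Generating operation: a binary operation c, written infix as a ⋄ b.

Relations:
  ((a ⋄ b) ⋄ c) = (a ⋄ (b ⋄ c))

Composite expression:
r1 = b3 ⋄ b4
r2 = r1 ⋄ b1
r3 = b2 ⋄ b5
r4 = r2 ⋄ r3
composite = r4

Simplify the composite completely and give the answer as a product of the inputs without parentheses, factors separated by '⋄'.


b3 ⋄ b4 ⋄ b1 ⋄ b2 ⋄ b5


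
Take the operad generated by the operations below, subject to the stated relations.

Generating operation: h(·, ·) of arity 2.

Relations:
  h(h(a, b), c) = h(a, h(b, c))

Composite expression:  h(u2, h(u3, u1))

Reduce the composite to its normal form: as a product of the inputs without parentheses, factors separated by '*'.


u2 * u3 * u1

Key point: h is associative — brackets drop, the u-order remains.
h(u3, u1) spells out as u3 * u1
h(u2, h(u3, u1)) spells out as u2 * u3 * u1


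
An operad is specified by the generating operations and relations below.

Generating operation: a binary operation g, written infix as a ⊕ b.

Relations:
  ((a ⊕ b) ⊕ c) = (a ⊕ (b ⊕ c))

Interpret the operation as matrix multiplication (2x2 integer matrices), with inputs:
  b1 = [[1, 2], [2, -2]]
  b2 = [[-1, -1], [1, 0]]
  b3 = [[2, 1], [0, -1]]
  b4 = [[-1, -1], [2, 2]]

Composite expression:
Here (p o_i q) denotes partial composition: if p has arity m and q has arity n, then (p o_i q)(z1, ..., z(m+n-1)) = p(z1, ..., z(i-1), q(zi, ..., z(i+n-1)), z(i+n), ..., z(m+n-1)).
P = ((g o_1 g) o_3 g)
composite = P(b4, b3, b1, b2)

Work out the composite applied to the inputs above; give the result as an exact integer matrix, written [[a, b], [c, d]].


[[-2, 2], [4, -4]]

(b4 ⊕ b3) = [[-2, 0], [4, 0]]
(b1 ⊕ b2) = [[1, -1], [-4, -2]]
((b4 ⊕ b3) ⊕ (b1 ⊕ b2)) = [[-2, 2], [4, -4]]


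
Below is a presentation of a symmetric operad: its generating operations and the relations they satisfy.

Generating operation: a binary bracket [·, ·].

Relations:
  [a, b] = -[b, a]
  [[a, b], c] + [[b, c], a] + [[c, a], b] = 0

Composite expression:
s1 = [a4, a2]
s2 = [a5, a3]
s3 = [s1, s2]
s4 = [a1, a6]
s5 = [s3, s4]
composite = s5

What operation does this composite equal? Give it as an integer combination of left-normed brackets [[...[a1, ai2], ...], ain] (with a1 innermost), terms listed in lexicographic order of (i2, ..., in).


-[[[[[a1, a6], a2], a4], a3], a5] + [[[[[a1, a6], a2], a4], a5], a3] + [[[[[a1, a6], a3], a5], a2], a4] - [[[[[a1, a6], a3], a5], a4], a2] + [[[[[a1, a6], a4], a2], a3], a5] - [[[[[a1, a6], a4], a2], a5], a3] - [[[[[a1, a6], a5], a3], a2], a4] + [[[[[a1, a6], a5], a3], a4], a2]


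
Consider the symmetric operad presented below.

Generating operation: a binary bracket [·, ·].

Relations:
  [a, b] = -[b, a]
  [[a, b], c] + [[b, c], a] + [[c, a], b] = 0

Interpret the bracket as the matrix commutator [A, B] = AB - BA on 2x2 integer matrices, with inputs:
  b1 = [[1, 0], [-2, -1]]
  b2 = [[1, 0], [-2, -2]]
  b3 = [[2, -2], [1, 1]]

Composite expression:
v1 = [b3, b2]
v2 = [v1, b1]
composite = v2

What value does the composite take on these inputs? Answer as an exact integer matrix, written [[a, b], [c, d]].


[[-12, -12], [26, 12]]


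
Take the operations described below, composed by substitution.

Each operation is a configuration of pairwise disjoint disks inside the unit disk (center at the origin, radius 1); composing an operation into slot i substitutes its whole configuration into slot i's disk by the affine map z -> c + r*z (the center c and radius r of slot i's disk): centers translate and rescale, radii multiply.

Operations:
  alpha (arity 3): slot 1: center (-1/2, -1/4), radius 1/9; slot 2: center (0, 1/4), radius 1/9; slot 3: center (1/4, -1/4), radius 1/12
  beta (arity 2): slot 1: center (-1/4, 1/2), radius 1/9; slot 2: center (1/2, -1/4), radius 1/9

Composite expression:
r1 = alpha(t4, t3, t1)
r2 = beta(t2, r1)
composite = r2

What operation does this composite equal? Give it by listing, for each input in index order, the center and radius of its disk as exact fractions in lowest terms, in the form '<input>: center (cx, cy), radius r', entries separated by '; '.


Below beta, radii multiply path by path; the t-disk centers shift.
input t2: composing its 1 substitution step yields center (-1/4, 1/2), radius 1/9
input t4: composing its 2 substitution steps yields center (4/9, -5/18), radius 1/81
input t3: composing its 2 substitution steps yields center (1/2, -2/9), radius 1/81
input t1: composing its 2 substitution steps yields center (19/36, -5/18), radius 1/108

t1: center (19/36, -5/18), radius 1/108; t2: center (-1/4, 1/2), radius 1/9; t3: center (1/2, -2/9), radius 1/81; t4: center (4/9, -5/18), radius 1/81


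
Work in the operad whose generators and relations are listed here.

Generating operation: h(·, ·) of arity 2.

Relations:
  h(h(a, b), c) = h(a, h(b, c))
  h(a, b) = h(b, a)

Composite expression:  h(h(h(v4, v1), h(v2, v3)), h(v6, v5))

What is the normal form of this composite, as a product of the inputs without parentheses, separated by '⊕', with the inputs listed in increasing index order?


v1 ⊕ v2 ⊕ v3 ⊕ v4 ⊕ v5 ⊕ v6

Key point: h commutes, so take the v-inputs in any fixed order.
h(v4, v1) reduces to v4 ⊕ v1
h(v2, v3) reduces to v2 ⊕ v3
h(h(v4, v1), h(v2, v3)) reduces to v4 ⊕ v1 ⊕ v2 ⊕ v3
h(v6, v5) reduces to v6 ⊕ v5
h(h(h(v4, v1), h(v2, v3)), h(v6, v5)) reduces to v4 ⊕ v1 ⊕ v2 ⊕ v3 ⊕ v6 ⊕ v5
commutativity sorts the factors: v1 ⊕ v2 ⊕ v3 ⊕ v4 ⊕ v5 ⊕ v6


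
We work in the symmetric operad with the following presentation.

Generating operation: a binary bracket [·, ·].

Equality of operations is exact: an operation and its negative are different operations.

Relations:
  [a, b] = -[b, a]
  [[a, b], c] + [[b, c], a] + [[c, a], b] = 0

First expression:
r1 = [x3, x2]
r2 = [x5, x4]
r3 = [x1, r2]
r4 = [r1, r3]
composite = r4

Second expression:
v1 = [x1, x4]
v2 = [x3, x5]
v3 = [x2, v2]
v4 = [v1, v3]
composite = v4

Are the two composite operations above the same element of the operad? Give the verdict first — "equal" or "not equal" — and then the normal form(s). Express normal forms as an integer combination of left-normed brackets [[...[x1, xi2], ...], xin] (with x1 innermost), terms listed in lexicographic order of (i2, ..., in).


not equal; the first gives -[[[[x1, x4], x5], x2], x3] + [[[[x1, x4], x5], x3], x2] + [[[[x1, x5], x4], x2], x3] - [[[[x1, x5], x4], x3], x2] and the second [[[[x1, x4], x2], x3], x5] - [[[[x1, x4], x2], x5], x3] - [[[[x1, x4], x3], x5], x2] + [[[[x1, x4], x5], x3], x2]

Normal form of the first expression: -[[[[x1, x4], x5], x2], x3] + [[[[x1, x4], x5], x3], x2] + [[[[x1, x5], x4], x2], x3] - [[[[x1, x5], x4], x3], x2]
Normal form of the second expression: [[[[x1, x4], x2], x3], x5] - [[[[x1, x4], x2], x5], x3] - [[[[x1, x4], x3], x5], x2] + [[[[x1, x4], x5], x3], x2]
The normal forms differ: not equal.


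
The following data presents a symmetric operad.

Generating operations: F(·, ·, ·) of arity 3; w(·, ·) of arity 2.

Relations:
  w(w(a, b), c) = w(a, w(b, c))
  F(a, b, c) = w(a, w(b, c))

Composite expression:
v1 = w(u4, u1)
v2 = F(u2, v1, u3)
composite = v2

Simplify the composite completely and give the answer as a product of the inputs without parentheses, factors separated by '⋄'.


u2 ⋄ u4 ⋄ u1 ⋄ u3

Associativity of F dissolves the nesting; only the u-input order survives.
w(u4, u1) spells out as u4 ⋄ u1
F(u2, w(u4, u1), u3) spells out as u2 ⋄ u4 ⋄ u1 ⋄ u3


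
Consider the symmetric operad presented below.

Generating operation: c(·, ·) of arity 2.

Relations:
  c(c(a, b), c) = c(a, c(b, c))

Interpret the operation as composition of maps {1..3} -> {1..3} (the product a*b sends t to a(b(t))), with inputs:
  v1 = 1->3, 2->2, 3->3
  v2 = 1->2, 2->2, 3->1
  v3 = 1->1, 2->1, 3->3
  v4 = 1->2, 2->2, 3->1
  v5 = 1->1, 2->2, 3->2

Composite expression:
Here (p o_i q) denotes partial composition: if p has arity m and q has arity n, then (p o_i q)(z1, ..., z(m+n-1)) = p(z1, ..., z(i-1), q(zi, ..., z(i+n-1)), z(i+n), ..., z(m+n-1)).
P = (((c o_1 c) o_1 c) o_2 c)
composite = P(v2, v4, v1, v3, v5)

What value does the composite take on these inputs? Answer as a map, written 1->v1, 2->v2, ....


1->2, 2->2, 3->2

c(v4, v1) = 1->1, 2->2, 3->1
c(v2, c(v4, v1)) = 1->2, 2->2, 3->2
c(c(v2, c(v4, v1)), v3) = 1->2, 2->2, 3->2
c(c(c(v2, c(v4, v1)), v3), v5) = 1->2, 2->2, 3->2


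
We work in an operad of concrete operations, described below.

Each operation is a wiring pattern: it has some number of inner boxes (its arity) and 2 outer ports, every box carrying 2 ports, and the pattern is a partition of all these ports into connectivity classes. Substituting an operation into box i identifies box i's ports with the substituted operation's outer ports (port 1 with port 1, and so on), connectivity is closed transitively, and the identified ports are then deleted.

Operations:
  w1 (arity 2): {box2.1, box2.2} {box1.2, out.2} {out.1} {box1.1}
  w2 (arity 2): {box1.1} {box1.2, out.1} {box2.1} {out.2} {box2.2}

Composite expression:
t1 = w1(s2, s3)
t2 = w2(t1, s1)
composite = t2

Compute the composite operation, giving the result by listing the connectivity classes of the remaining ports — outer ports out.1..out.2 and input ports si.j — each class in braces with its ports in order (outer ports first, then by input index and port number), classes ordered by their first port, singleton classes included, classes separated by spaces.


{out.1, s2.2} {out.2} {s1.1} {s1.2} {s2.1} {s3.1, s3.2}

Treat the ports identified at w2 as solder joints: merge, then drop.
through w1, on inputs (s2, s3): {out.1} {out.2, s2.2} {s2.1} {s3.1, s3.2} (out.j = stage outer ports)
through w2, on inputs (s2, s3, s1): {out.1, s2.2} {out.2} {s1.1} {s1.2} {s2.1} {s3.1, s3.2} (out.j = stage outer ports)


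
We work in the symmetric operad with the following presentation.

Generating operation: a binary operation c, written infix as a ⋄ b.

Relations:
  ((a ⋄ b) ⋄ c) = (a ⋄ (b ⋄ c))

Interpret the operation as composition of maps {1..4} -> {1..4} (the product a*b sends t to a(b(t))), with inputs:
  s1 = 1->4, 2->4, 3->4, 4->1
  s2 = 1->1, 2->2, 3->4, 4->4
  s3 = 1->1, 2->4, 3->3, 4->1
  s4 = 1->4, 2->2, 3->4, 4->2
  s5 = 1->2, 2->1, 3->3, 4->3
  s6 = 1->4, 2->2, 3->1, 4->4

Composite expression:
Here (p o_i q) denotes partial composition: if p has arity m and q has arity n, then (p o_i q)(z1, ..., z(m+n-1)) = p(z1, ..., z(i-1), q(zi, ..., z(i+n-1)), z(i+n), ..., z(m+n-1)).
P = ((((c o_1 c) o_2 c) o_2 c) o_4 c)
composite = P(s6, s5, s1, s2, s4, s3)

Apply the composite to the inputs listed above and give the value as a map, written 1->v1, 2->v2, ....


1->2, 2->1, 3->2, 4->2

(s5 ⋄ s1) = 1->3, 2->3, 3->3, 4->2
(s2 ⋄ s4) = 1->4, 2->2, 3->4, 4->2
((s5 ⋄ s1) ⋄ (s2 ⋄ s4)) = 1->2, 2->3, 3->2, 4->3
(s6 ⋄ ((s5 ⋄ s1) ⋄ (s2 ⋄ s4))) = 1->2, 2->1, 3->2, 4->1
((s6 ⋄ ((s5 ⋄ s1) ⋄ (s2 ⋄ s4))) ⋄ s3) = 1->2, 2->1, 3->2, 4->2


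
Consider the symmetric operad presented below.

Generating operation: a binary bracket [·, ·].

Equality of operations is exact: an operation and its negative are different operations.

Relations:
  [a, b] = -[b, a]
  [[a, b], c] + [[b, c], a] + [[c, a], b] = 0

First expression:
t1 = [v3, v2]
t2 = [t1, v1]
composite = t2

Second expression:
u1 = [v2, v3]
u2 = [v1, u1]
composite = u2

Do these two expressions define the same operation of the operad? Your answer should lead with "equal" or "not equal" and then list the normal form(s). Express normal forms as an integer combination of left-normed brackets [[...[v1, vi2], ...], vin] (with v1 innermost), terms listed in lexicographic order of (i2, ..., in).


equal: each reduces to [[v1, v2], v3] - [[v1, v3], v2]

Reducing the first expression gives [[v1, v2], v3] - [[v1, v3], v2]
Reducing the second expression gives [[v1, v2], v3] - [[v1, v3], v2]
Identical normal forms: equal.


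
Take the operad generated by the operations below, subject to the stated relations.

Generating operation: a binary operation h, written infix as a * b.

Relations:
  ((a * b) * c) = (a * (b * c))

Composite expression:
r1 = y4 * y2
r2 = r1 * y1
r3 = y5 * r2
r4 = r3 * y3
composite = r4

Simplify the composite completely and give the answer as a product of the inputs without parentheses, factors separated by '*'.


y5 * y4 * y2 * y1 * y3

Under associativity of h, the answer is the y's in reading order.
(y4 * y2) linearizes to y4 * y2
((y4 * y2) * y1) linearizes to y4 * y2 * y1
(y5 * ((y4 * y2) * y1)) linearizes to y5 * y4 * y2 * y1
((y5 * ((y4 * y2) * y1)) * y3) linearizes to y5 * y4 * y2 * y1 * y3


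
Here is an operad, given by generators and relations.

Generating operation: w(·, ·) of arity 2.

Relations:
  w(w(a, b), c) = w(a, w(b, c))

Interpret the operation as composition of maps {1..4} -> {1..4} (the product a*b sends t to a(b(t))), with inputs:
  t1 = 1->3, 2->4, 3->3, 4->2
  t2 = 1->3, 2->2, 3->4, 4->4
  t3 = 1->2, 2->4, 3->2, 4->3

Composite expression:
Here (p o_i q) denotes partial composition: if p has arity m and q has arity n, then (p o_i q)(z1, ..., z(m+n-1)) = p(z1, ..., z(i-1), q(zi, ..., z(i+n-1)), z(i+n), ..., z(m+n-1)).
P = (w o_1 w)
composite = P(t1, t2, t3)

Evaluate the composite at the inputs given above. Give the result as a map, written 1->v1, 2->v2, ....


w(t1, t2) = 1->3, 2->4, 3->2, 4->2
w(w(t1, t2), t3) = 1->4, 2->2, 3->4, 4->2

1->4, 2->2, 3->4, 4->2


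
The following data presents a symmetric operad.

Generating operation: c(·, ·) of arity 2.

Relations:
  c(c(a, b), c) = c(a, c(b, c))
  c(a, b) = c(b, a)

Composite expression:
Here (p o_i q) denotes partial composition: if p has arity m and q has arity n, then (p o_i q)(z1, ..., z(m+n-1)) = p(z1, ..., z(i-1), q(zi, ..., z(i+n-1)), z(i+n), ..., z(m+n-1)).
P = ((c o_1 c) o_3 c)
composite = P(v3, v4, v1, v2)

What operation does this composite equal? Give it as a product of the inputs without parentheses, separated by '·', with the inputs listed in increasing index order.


v1 · v2 · v3 · v4

Both nesting and order wash out for c; what remains is which v's occur.
c(v3, v4) reduces to v3 · v4
c(v1, v2) reduces to v1 · v2
c(c(v3, v4), c(v1, v2)) reduces to v3 · v4 · v1 · v2
rearranged into index order: v1 · v2 · v3 · v4


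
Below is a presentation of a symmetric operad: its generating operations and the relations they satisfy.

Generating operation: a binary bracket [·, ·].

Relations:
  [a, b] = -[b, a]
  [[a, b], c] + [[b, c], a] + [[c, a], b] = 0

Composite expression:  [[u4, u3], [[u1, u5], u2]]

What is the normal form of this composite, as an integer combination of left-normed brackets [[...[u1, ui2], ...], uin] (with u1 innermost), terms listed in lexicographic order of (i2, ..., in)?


A multilinear Lie element is pinned by u1-initial words (u1 innermost).
Composite bracket: [[u4, u3], [[u1, u5], u2]]
The bracket unfolds into 16 signed words via [a, b] = ab - ba (2^4 = 16).
Collect the words opening with u1:
  the word u1u5u2u3u4 carries sign +1 and contributes +[[[[u1, u5], u2], u3], u4]
  the word u1u5u2u4u3 carries sign -1 and contributes -[[[[u1, u5], u2], u4], u3]

[[[[u1, u5], u2], u3], u4] - [[[[u1, u5], u2], u4], u3]


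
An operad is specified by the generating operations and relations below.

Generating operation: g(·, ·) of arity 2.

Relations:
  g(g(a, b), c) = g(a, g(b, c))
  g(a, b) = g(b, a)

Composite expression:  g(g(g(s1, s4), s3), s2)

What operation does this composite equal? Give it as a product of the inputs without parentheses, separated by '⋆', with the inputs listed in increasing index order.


Any arrangement under g is one operation, so sort the s-inputs.
g(s1, s4) spells out as s1 ⋆ s4
g(g(s1, s4), s3) spells out as s1 ⋆ s4 ⋆ s3
g(g(g(s1, s4), s3), s2) spells out as s1 ⋆ s4 ⋆ s3 ⋆ s2
commutativity sorts the factors: s1 ⋆ s2 ⋆ s3 ⋆ s4

s1 ⋆ s2 ⋆ s3 ⋆ s4


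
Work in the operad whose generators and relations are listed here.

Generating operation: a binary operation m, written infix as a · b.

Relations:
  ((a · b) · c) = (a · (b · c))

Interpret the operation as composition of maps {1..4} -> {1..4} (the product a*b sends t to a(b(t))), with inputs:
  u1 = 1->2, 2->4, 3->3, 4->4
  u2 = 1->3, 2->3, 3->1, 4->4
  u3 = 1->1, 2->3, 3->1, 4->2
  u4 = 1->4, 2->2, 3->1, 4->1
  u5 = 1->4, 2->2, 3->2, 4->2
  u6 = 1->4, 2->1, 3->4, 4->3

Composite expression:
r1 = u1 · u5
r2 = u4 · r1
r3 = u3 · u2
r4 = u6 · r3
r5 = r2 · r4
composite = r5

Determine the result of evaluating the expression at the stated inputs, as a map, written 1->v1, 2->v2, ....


(u1 · u5) = 1->4, 2->4, 3->4, 4->4
(u4 · (u1 · u5)) = 1->1, 2->1, 3->1, 4->1
(u3 · u2) = 1->1, 2->1, 3->1, 4->2
(u6 · (u3 · u2)) = 1->4, 2->4, 3->4, 4->1
((u4 · (u1 · u5)) · (u6 · (u3 · u2))) = 1->1, 2->1, 3->1, 4->1

1->1, 2->1, 3->1, 4->1


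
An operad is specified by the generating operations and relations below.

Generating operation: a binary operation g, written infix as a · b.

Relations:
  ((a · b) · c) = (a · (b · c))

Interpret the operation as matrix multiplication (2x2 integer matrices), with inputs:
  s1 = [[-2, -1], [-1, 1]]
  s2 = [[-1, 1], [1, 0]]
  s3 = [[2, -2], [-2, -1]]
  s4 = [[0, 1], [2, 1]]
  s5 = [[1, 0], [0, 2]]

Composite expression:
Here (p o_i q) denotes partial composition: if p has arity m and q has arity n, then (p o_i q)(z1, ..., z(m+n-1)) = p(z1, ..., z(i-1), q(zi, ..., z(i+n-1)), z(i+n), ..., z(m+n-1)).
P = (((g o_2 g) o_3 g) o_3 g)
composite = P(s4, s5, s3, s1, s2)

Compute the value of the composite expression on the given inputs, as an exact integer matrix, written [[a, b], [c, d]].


[[-8, 10], [-12, 6]]

(s3 · s1) = [[-2, -4], [5, 1]]
((s3 · s1) · s2) = [[-2, -2], [-4, 5]]
(s5 · ((s3 · s1) · s2)) = [[-2, -2], [-8, 10]]
(s4 · (s5 · ((s3 · s1) · s2))) = [[-8, 10], [-12, 6]]


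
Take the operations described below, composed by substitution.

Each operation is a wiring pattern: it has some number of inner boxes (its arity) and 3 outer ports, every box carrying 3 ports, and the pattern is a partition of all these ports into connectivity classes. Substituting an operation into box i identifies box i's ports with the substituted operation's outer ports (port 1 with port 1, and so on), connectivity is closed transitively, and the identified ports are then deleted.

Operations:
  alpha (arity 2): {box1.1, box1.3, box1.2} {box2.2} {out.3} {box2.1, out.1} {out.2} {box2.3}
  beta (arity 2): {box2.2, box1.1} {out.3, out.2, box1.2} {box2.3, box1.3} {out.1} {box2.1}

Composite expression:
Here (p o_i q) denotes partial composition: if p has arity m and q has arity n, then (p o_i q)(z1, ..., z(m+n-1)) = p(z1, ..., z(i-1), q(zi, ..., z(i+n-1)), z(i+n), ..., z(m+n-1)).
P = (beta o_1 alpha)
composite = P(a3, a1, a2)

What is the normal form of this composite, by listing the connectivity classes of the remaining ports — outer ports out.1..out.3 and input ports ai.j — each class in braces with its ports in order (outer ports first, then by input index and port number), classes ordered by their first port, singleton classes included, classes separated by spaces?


Treat the ports identified at beta as solder joints: merge, then drop.
after alpha, the pattern on (a3, a1) reads {out.1, a1.1} {out.2} {out.3} {a1.2} {a1.3} {a3.1, a3.2, a3.3} (out.j = its outer ports)
after beta, the pattern on (a3, a1, a2) reads {out.1} {out.2, out.3} {a1.1, a2.2} {a1.2} {a1.3} {a2.1} {a2.3} {a3.1, a3.2, a3.3} (out.j = its outer ports)

{out.1} {out.2, out.3} {a1.1, a2.2} {a1.2} {a1.3} {a2.1} {a2.3} {a3.1, a3.2, a3.3}


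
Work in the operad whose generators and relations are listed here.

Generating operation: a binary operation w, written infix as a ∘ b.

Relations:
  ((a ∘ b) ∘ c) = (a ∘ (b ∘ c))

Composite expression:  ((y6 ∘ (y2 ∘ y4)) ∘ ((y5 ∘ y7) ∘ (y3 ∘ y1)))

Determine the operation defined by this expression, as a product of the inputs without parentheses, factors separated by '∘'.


y6 ∘ y2 ∘ y4 ∘ y5 ∘ y7 ∘ y3 ∘ y1

Every regrouping of w is equal, so read the y-inputs in written order.
(y2 ∘ y4) spells out as y2 ∘ y4
(y6 ∘ (y2 ∘ y4)) spells out as y6 ∘ y2 ∘ y4
(y5 ∘ y7) spells out as y5 ∘ y7
(y3 ∘ y1) spells out as y3 ∘ y1
((y5 ∘ y7) ∘ (y3 ∘ y1)) spells out as y5 ∘ y7 ∘ y3 ∘ y1
((y6 ∘ (y2 ∘ y4)) ∘ ((y5 ∘ y7) ∘ (y3 ∘ y1))) spells out as y6 ∘ y2 ∘ y4 ∘ y5 ∘ y7 ∘ y3 ∘ y1
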